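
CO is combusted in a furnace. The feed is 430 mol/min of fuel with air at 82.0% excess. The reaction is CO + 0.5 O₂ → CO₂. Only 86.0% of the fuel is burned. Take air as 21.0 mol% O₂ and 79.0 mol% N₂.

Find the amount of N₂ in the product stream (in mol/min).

1470 mol/min

Stoichiometric O₂ = 0.5 × 430 = 215 mol/min; O₂ fed = 215 × 1.820 = 391.3 mol/min.
N₂ fed = 391.3 × 79/21 = 1472 mol/min.
Fuel reacted = 0.86 × 430 → ξ = 369.8 mol/min.
Outlet (n = n₀ + ν ξ):
  CO: 430 − 1(369.8) = 60.2
  O₂: 391.3 − 0.5(369.8) = 206.4
  N₂: 1472 (inert)
  CO₂: 0 + 1(369.8) = 369.8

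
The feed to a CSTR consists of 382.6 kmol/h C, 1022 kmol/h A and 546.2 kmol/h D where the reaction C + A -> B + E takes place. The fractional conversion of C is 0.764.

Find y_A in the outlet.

0.374

C reacted = 0.764 × 382.6 = 292.3 kmol/h; ν_C = −1, so ξ = 292.3/1 = 292.3 kmol/h.
Outlet amounts (n = n₀ + ν ξ):
  C: 382.6 − 1(292.3) = 90.29
  A: 1022 − 1(292.3) = 729.7
  B: 0 + 1(292.3) = 292.3
  E: 0 + 1(292.3) = 292.3
  D: 546.2 (inert)
Total out = 1951 kmol/h; y_A = 729.7 / 1951 = 0.374.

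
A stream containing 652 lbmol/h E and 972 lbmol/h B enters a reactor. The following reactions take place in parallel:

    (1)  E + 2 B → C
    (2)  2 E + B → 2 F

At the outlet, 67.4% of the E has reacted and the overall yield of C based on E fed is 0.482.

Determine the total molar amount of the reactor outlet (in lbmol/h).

933 lbmol/h

Yield of C: 1ξ₁ / 652 = 0.482 → ξ₁ = 314.3 lbmol/h.
Conversion of E: 1ξ₁ + 2ξ₂ = 0.674 × 652 = 439.4 → ξ₂ = 62.59 lbmol/h.
Outlet amounts (n = n₀ + Σ ν·ξ):
  E: 652 − 1(314.3) − 2(62.59) = 212.6
  B: 972 − 2(314.3) − 1(62.59) = 280.9
  C: 0 + 1(314.3) = 314.3
  F: 0 + 2(62.59) = 125.2
Total out = 212.6 + 280.9 + 314.3 + 125.2 = 932.9 lbmol/h.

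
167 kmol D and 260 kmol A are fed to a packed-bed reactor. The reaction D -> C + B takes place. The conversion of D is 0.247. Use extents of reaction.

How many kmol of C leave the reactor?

41.2 kmol

D reacted = 0.247 × 167 = 41.25 kmol; ν_D = −1, so ξ = 41.25/1 = 41.25 kmol.
Outlet amounts (n = n₀ + ν ξ):
  D: 167 − 1(41.25) = 125.8
  C: 0 + 1(41.25) = 41.25
  B: 0 + 1(41.25) = 41.25
  A: 260 (inert)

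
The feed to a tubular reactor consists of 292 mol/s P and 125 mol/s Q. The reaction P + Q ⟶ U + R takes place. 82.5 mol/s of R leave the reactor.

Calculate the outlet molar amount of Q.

For R: n = n₀ + 1ξ → 82.5 = 0 + 1ξ, giving ξ = 82.5 mol/s.
Outlet amounts (n = n₀ + ν ξ):
  P: 292 − 1(82.5) = 209.5
  Q: 125 − 1(82.5) = 42.5
  U: 0 + 1(82.5) = 82.5
  R: 0 + 1(82.5) = 82.5

42.5 mol/s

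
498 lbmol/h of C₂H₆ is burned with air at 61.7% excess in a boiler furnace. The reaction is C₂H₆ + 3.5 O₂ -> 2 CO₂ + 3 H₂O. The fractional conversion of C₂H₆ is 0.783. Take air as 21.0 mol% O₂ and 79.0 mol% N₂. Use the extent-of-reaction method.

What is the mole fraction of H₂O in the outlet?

Stoichiometric O₂ = 3.5 × 498 = 1743 lbmol/h; O₂ fed = 1743 × 1.617 = 2818 lbmol/h.
N₂ fed = 2818 × 79/21 = 10600 lbmol/h.
Fuel reacted = 0.783 × 498 → ξ = 389.9 lbmol/h.
Outlet (n = n₀ + ν ξ):
  C₂H₆: 498 − 1(389.9) = 108.1
  O₂: 2818 − 3.5(389.9) = 1454
  N₂: 10600 (inert)
  CO₂: 0 + 2(389.9) = 779.9
  H₂O: 0 + 3(389.9) = 1170
Total out = 14110 lbmol/h; y_H₂O = 1170 / 14110 = 0.08288.

0.0829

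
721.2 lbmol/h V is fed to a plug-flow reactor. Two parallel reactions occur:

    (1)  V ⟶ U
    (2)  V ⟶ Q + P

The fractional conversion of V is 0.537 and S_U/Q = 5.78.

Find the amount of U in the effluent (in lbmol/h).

330 lbmol/h

Conversion of V: V consumed = 0.537 × 721.2 = 387.3 lbmol/h = 1ξ₁ + 1ξ₂.
Selectivity: 1ξ₁ / (1ξ₂) = 5.78 → ξ₁ = 5.78 ξ₂.
Substitute: (1·5.78 + 1) ξ₂ = 387.3 → ξ₂ = 57.12 lbmol/h, ξ₁ = 330.2 lbmol/h.
Outlet amounts (n = n₀ + Σ ν·ξ):
  V: 721.2 − 1(330.2) − 1(57.12) = 333.9
  U: 0 + 1(330.2) = 330.2
  Q: 0 + 1(57.12) = 57.12
  P: 0 + 1(57.12) = 57.12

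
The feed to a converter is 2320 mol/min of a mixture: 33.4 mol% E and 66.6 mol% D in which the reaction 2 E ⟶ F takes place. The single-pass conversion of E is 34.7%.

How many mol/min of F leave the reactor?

E reacted = 0.347 × 774.9 = 268.9 mol/min; ν_E = −2, so ξ = 268.9/2 = 134.4 mol/min.
Outlet amounts (n = n₀ + ν ξ):
  E: 774.9 − 2(134.4) = 506
  F: 0 + 1(134.4) = 134.4
  D: 1545 (inert)

134 mol/min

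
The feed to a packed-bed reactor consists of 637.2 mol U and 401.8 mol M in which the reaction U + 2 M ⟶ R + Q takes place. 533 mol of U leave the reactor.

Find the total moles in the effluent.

For U: n = n₀ − 1ξ → 533 = 637.2 − 1ξ, giving ξ = 104.2 mol.
Outlet amounts (n = n₀ + ν ξ):
  U: 637.2 − 1(104.2) = 533
  M: 401.8 − 2(104.2) = 193.4
  R: 0 + 1(104.2) = 104.2
  Q: 0 + 1(104.2) = 104.2
Total out = 533 + 193.4 + 104.2 + 104.2 = 934.8 mol.

935 mol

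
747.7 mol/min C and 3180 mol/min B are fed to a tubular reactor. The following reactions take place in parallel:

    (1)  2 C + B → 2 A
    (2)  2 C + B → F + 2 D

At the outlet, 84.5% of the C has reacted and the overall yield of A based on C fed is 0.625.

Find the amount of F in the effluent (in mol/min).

Yield of A: 2ξ₁ / 747.7 = 0.625 → ξ₁ = 233.7 mol/min.
Conversion of C: 2ξ₁ + 2ξ₂ = 0.845 × 747.7 = 631.8 → ξ₂ = 82.25 mol/min.
Outlet amounts (n = n₀ + Σ ν·ξ):
  C: 747.7 − 2(233.7) − 2(82.25) = 115.9
  B: 3180 − 1(233.7) − 1(82.25) = 2864
  A: 0 + 2(233.7) = 467.3
  F: 0 + 1(82.25) = 82.25
  D: 0 + 2(82.25) = 164.5

82.2 mol/min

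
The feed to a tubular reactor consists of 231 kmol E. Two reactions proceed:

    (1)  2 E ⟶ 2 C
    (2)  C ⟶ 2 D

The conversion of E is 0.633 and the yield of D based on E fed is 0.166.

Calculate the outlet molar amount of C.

Conversion of E: E consumed = 2ξ₁ = 0.633 × 231 → ξ₁ = 73.11 kmol.
Yield of D: 2ξ₂ / 231 = 0.166 → ξ₂ = 19.17 kmol.
Outlet amounts (n = n₀ + Σ ν·ξ):
  E: 231 − 2(73.11) = 84.78
  C: 0 + 2(73.11) − 1(19.17) = 127.1
  D: 0 + 2(19.17) = 38.35

127 kmol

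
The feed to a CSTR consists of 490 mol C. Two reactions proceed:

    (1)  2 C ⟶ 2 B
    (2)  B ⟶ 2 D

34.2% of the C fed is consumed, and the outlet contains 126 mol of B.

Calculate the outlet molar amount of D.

Conversion of C: C consumed = 2ξ₁ = 0.342 × 490 → ξ₁ = 83.79 mol.
B balance: n_B = 0 + 2ξ₁ − 1ξ₂ = 126 → ξ₂ = (2·83.79 − 126)/1 = 41.58 mol.
Outlet amounts (n = n₀ + Σ ν·ξ):
  C: 490 − 2(83.79) = 322.4
  B: 0 + 2(83.79) − 1(41.58) = 126
  D: 0 + 2(41.58) = 83.16

83.2 mol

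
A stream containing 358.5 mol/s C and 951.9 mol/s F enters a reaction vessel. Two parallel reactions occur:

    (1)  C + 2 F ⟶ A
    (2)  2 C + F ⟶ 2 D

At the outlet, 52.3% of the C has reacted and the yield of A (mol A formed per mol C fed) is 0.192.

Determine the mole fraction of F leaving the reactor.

Yield of A: 1ξ₁ / 358.5 = 0.192 → ξ₁ = 68.83 mol/s.
Conversion of C: 1ξ₁ + 2ξ₂ = 0.523 × 358.5 = 187.5 → ξ₂ = 59.33 mol/s.
Outlet amounts (n = n₀ + Σ ν·ξ):
  C: 358.5 − 1(68.83) − 2(59.33) = 171
  F: 951.9 − 2(68.83) − 1(59.33) = 754.9
  A: 0 + 1(68.83) = 68.83
  D: 0 + 2(59.33) = 118.7
Total out = 1113 mol/s; y_F = 754.9 / 1113 = 0.678.

0.678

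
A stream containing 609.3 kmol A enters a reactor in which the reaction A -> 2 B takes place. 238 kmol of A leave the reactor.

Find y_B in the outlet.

For A: n = n₀ − 1ξ → 238 = 609.3 − 1ξ, giving ξ = 371.3 kmol.
Outlet amounts (n = n₀ + ν ξ):
  A: 609.3 − 1(371.3) = 238
  B: 0 + 2(371.3) = 742.6
Total out = 980.6 kmol; y_B = 742.6 / 980.6 = 0.7573.

0.757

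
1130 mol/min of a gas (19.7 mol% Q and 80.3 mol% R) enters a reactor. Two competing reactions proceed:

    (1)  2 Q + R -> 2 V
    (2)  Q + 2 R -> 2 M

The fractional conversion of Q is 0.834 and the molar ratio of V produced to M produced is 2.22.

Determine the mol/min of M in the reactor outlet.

68.3 mol/min

Conversion of Q: Q consumed = 0.834 × 222.6 = 185.7 mol/min = 2ξ₁ + 1ξ₂.
Selectivity: 2ξ₁ / (2ξ₂) = 2.22 → ξ₁ = 2.22 ξ₂.
Substitute: (2·2.22 + 1) ξ₂ = 185.7 → ξ₂ = 34.13 mol/min, ξ₁ = 75.76 mol/min.
Outlet amounts (n = n₀ + Σ ν·ξ):
  Q: 222.6 − 2(75.76) − 1(34.13) = 36.95
  R: 907.4 − 1(75.76) − 2(34.13) = 763.4
  V: 0 + 2(75.76) = 151.5
  M: 0 + 2(34.13) = 68.26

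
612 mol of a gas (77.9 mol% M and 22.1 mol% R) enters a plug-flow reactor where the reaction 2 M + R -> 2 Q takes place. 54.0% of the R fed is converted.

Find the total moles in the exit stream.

R reacted = 0.54 × 135.3 = 73.04 mol; ν_R = −1, so ξ = 73.04/1 = 73.04 mol.
Outlet amounts (n = n₀ + ν ξ):
  M: 476.7 − 2(73.04) = 330.7
  R: 135.3 − 1(73.04) = 62.22
  Q: 0 + 2(73.04) = 146.1
Total out = 330.7 + 62.22 + 146.1 = 539 mol.

539 mol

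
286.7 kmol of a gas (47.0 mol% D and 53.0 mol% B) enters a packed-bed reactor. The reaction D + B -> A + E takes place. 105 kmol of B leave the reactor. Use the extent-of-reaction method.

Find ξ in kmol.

ξ = 47 kmol

For B: n = n₀ − 1ξ → 105 = 152 − 1ξ, giving ξ = 46.95 kmol.
Outlet amounts (n = n₀ + ν ξ):
  D: 134.7 − 1(46.95) = 87.8
  B: 152 − 1(46.95) = 105
  A: 0 + 1(46.95) = 46.95
  E: 0 + 1(46.95) = 46.95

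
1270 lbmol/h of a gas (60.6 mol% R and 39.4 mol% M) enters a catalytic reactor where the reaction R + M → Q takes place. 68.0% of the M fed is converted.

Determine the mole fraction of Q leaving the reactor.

M reacted = 0.68 × 500.4 = 340.3 lbmol/h; ν_M = −1, so ξ = 340.3/1 = 340.3 lbmol/h.
Outlet amounts (n = n₀ + ν ξ):
  R: 769.6 − 1(340.3) = 429.4
  M: 500.4 − 1(340.3) = 160.1
  Q: 0 + 1(340.3) = 340.3
Total out = 929.7 lbmol/h; y_Q = 340.3 / 929.7 = 0.366.

0.366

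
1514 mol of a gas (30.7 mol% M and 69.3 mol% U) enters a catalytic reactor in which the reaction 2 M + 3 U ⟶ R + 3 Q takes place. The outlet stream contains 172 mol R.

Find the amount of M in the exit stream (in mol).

121 mol

For R: n = n₀ + 1ξ → 172 = 0 + 1ξ, giving ξ = 172 mol.
Outlet amounts (n = n₀ + ν ξ):
  M: 464.8 − 2(172) = 120.8
  U: 1049 − 3(172) = 533.2
  R: 0 + 1(172) = 172
  Q: 0 + 3(172) = 516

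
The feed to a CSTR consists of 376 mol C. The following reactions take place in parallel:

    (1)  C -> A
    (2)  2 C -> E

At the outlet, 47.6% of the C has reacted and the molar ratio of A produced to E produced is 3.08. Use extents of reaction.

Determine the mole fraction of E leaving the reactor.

Conversion of C: C consumed = 0.476 × 376 = 179 mol = 1ξ₁ + 2ξ₂.
Selectivity: 1ξ₁ / (1ξ₂) = 3.08 → ξ₁ = 3.08 ξ₂.
Substitute: (1·3.08 + 2) ξ₂ = 179 → ξ₂ = 35.23 mol, ξ₁ = 108.5 mol.
Outlet amounts (n = n₀ + Σ ν·ξ):
  C: 376 − 1(108.5) − 2(35.23) = 197
  A: 0 + 1(108.5) = 108.5
  E: 0 + 1(35.23) = 35.23
Total out = 340.8 mol; y_E = 35.23 / 340.8 = 0.1034.

0.103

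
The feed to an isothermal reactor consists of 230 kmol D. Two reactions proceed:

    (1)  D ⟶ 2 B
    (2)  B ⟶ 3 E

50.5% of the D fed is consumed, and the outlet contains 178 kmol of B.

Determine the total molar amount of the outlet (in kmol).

Conversion of D: D consumed = 1ξ₁ = 0.505 × 230 → ξ₁ = 116.2 kmol.
B balance: n_B = 0 + 2ξ₁ − 1ξ₂ = 178 → ξ₂ = (2·116.2 − 178)/1 = 54.3 kmol.
Outlet amounts (n = n₀ + Σ ν·ξ):
  D: 230 − 1(116.2) = 113.8
  B: 0 + 2(116.2) − 1(54.3) = 178
  E: 0 + 3(54.3) = 162.9
Total out = 113.8 + 178 + 162.9 = 454.8 kmol.

455 kmol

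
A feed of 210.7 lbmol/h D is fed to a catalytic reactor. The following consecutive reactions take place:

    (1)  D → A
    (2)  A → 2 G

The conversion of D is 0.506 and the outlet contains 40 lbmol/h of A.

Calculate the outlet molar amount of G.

133 lbmol/h

Conversion of D: D consumed = 1ξ₁ = 0.506 × 210.7 → ξ₁ = 106.6 lbmol/h.
A balance: n_A = 0 + 1ξ₁ − 1ξ₂ = 40 → ξ₂ = (1·106.6 − 40)/1 = 66.61 lbmol/h.
Outlet amounts (n = n₀ + Σ ν·ξ):
  D: 210.7 − 1(106.6) = 104.1
  A: 0 + 1(106.6) − 1(66.61) = 40
  G: 0 + 2(66.61) = 133.2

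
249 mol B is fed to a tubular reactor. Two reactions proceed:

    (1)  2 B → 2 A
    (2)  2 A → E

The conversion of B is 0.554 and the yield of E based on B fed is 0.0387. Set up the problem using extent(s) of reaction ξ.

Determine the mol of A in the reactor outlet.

119 mol

Conversion of B: B consumed = 2ξ₁ = 0.554 × 249 → ξ₁ = 68.97 mol.
Yield of E: 1ξ₂ / 249 = 0.0387 → ξ₂ = 9.636 mol.
Outlet amounts (n = n₀ + Σ ν·ξ):
  B: 249 − 2(68.97) = 111.1
  A: 0 + 2(68.97) − 2(9.636) = 118.7
  E: 0 + 1(9.636) = 9.636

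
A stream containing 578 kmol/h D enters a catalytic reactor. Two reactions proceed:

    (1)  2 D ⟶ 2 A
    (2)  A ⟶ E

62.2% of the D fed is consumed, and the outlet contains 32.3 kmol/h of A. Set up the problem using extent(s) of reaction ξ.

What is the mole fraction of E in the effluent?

0.566

Conversion of D: D consumed = 2ξ₁ = 0.622 × 578 → ξ₁ = 179.8 kmol/h.
A balance: n_A = 0 + 2ξ₁ − 1ξ₂ = 32.3 → ξ₂ = (2·179.8 − 32.3)/1 = 327.2 kmol/h.
Outlet amounts (n = n₀ + Σ ν·ξ):
  D: 578 − 2(179.8) = 218.5
  A: 0 + 2(179.8) − 1(327.2) = 32.3
  E: 0 + 1(327.2) = 327.2
Total out = 578 kmol/h; y_E = 327.2 / 578 = 0.5661.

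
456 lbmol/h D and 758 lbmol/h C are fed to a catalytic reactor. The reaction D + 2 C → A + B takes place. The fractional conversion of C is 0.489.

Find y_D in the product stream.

C reacted = 0.489 × 758 = 370.7 lbmol/h; ν_C = −2, so ξ = 370.7/2 = 185.3 lbmol/h.
Outlet amounts (n = n₀ + ν ξ):
  D: 456 − 1(185.3) = 270.7
  C: 758 − 2(185.3) = 387.3
  A: 0 + 1(185.3) = 185.3
  B: 0 + 1(185.3) = 185.3
Total out = 1029 lbmol/h; y_D = 270.7 / 1029 = 0.2631.

0.263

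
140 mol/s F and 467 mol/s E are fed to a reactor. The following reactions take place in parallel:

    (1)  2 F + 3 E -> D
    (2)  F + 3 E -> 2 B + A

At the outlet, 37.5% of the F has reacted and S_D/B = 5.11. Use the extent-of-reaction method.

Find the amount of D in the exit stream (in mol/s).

25 mol/s

Conversion of F: F consumed = 0.375 × 140 = 52.5 mol/s = 2ξ₁ + 1ξ₂.
Selectivity: 1ξ₁ / (2ξ₂) = 5.11 → ξ₁ = 10.22 ξ₂.
Substitute: (2·10.22 + 1) ξ₂ = 52.5 → ξ₂ = 2.449 mol/s, ξ₁ = 25.03 mol/s.
Outlet amounts (n = n₀ + Σ ν·ξ):
  F: 140 − 2(25.03) − 1(2.449) = 87.5
  E: 467 − 3(25.03) − 3(2.449) = 384.6
  D: 0 + 1(25.03) = 25.03
  B: 0 + 2(2.449) = 4.897
  A: 0 + 1(2.449) = 2.449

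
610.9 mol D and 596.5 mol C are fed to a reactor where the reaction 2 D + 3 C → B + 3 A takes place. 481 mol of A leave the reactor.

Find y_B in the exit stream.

For A: n = n₀ + 3ξ → 481 = 0 + 3ξ, giving ξ = 160.3 mol.
Outlet amounts (n = n₀ + ν ξ):
  D: 610.9 − 2(160.3) = 290.2
  C: 596.5 − 3(160.3) = 115.5
  B: 0 + 1(160.3) = 160.3
  A: 0 + 3(160.3) = 481
Total out = 1047 mol; y_B = 160.3 / 1047 = 0.1531.

0.153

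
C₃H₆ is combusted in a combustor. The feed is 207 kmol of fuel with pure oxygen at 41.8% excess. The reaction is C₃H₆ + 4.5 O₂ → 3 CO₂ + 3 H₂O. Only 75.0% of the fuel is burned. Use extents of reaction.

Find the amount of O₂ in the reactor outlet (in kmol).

Stoichiometric O₂ = 4.5 × 207 = 931.5 kmol; O₂ fed = 931.5 × 1.418 = 1321 kmol.
Fuel reacted = 0.75 × 207 → ξ = 155.2 kmol.
Outlet (n = n₀ + ν ξ):
  C₃H₆: 207 − 1(155.2) = 51.75
  O₂: 1321 − 4.5(155.2) = 622.2
  CO₂: 0 + 3(155.2) = 465.8
  H₂O: 0 + 3(155.2) = 465.8

622 kmol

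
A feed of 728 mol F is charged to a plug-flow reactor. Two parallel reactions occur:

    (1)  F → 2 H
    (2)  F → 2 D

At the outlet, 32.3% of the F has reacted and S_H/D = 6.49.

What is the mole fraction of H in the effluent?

Conversion of F: F consumed = 0.323 × 728 = 235.1 mol = 1ξ₁ + 1ξ₂.
Selectivity: 2ξ₁ / (2ξ₂) = 6.49 → ξ₁ = 6.49 ξ₂.
Substitute: (1·6.49 + 1) ξ₂ = 235.1 → ξ₂ = 31.39 mol, ξ₁ = 203.7 mol.
Outlet amounts (n = n₀ + Σ ν·ξ):
  F: 728 − 1(203.7) − 1(31.39) = 492.9
  H: 0 + 2(203.7) = 407.5
  D: 0 + 2(31.39) = 62.79
Total out = 963.1 mol; y_H = 407.5 / 963.1 = 0.4231.

0.423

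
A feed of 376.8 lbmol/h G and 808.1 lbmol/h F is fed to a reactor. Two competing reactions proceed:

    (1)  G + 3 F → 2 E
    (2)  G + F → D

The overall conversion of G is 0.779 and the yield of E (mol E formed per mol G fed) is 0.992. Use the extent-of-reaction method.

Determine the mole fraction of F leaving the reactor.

0.2

Yield of E: 2ξ₁ / 376.8 = 0.992 → ξ₁ = 186.9 lbmol/h.
Conversion of G: 1ξ₁ + 1ξ₂ = 0.779 × 376.8 = 293.5 → ξ₂ = 106.6 lbmol/h.
Outlet amounts (n = n₀ + Σ ν·ξ):
  G: 376.8 − 1(186.9) − 1(106.6) = 83.27
  F: 808.1 − 3(186.9) − 1(106.6) = 140.8
  E: 0 + 2(186.9) = 373.8
  D: 0 + 1(106.6) = 106.6
Total out = 704.5 lbmol/h; y_F = 140.8 / 704.5 = 0.1998.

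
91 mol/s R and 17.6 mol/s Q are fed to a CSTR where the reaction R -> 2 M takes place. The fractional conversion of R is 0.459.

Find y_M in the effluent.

R reacted = 0.459 × 91 = 41.77 mol/s; ν_R = −1, so ξ = 41.77/1 = 41.77 mol/s.
Outlet amounts (n = n₀ + ν ξ):
  R: 91 − 1(41.77) = 49.23
  M: 0 + 2(41.77) = 83.54
  Q: 17.6 (inert)
Total out = 150.4 mol/s; y_M = 83.54 / 150.4 = 0.5556.

0.556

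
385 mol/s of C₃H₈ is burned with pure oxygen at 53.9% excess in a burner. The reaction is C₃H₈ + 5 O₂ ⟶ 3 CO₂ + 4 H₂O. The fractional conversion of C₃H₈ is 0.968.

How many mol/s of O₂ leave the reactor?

Stoichiometric O₂ = 5 × 385 = 1925 mol/s; O₂ fed = 1925 × 1.539 = 2963 mol/s.
Fuel reacted = 0.968 × 385 → ξ = 372.7 mol/s.
Outlet (n = n₀ + ν ξ):
  C₃H₈: 385 − 1(372.7) = 12.32
  O₂: 2963 − 5(372.7) = 1099
  CO₂: 0 + 3(372.7) = 1118
  H₂O: 0 + 4(372.7) = 1491

1100 mol/s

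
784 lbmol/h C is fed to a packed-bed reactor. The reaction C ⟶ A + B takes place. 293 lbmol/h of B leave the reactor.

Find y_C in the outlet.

0.456

For B: n = n₀ + 1ξ → 293 = 0 + 1ξ, giving ξ = 293 lbmol/h.
Outlet amounts (n = n₀ + ν ξ):
  C: 784 − 1(293) = 491
  A: 0 + 1(293) = 293
  B: 0 + 1(293) = 293
Total out = 1077 lbmol/h; y_C = 491 / 1077 = 0.4559.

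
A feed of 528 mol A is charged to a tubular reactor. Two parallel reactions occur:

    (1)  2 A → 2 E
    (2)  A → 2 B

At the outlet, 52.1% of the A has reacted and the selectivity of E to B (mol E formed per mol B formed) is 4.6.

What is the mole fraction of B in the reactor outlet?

Conversion of A: A consumed = 0.521 × 528 = 275.1 mol = 2ξ₁ + 1ξ₂.
Selectivity: 2ξ₁ / (2ξ₂) = 4.6 → ξ₁ = 4.6 ξ₂.
Substitute: (2·4.6 + 1) ξ₂ = 275.1 → ξ₂ = 26.97 mol, ξ₁ = 124.1 mol.
Outlet amounts (n = n₀ + Σ ν·ξ):
  A: 528 − 2(124.1) − 1(26.97) = 252.9
  E: 0 + 2(124.1) = 248.1
  B: 0 + 2(26.97) = 53.94
Total out = 555 mol; y_B = 53.94 / 555 = 0.09719.

0.0972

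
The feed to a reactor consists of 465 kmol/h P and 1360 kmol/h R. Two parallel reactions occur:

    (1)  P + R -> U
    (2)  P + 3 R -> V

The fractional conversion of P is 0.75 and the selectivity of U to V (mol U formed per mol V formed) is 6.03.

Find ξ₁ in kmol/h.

Conversion of P: P consumed = 0.75 × 465 = 348.8 kmol/h = 1ξ₁ + 1ξ₂.
Selectivity: 1ξ₁ / (1ξ₂) = 6.03 → ξ₁ = 6.03 ξ₂.
Substitute: (1·6.03 + 1) ξ₂ = 348.8 → ξ₂ = 49.61 kmol/h, ξ₁ = 299.1 kmol/h.
Outlet amounts (n = n₀ + Σ ν·ξ):
  P: 465 − 1(299.1) − 1(49.61) = 116.2
  R: 1360 − 1(299.1) − 3(49.61) = 912
  U: 0 + 1(299.1) = 299.1
  V: 0 + 1(49.61) = 49.61

ξ₁ = 299 kmol/h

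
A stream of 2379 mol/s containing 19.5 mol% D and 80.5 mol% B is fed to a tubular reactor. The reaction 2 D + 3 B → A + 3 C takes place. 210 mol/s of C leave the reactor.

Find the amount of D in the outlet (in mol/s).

For C: n = n₀ + 3ξ → 210 = 0 + 3ξ, giving ξ = 70 mol/s.
Outlet amounts (n = n₀ + ν ξ):
  D: 463.9 − 2(70) = 323.9
  B: 1915 − 3(70) = 1705
  A: 0 + 1(70) = 70
  C: 0 + 3(70) = 210

324 mol/s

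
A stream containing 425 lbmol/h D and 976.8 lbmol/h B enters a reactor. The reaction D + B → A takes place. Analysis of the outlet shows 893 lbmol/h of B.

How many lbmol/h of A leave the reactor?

83.8 lbmol/h

For B: n = n₀ − 1ξ → 893 = 976.8 − 1ξ, giving ξ = 83.8 lbmol/h.
Outlet amounts (n = n₀ + ν ξ):
  D: 425 − 1(83.8) = 341.2
  B: 976.8 − 1(83.8) = 893
  A: 0 + 1(83.8) = 83.8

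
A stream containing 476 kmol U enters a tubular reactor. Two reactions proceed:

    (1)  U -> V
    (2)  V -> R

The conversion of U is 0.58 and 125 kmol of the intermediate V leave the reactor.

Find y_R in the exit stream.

0.317

Conversion of U: U consumed = 1ξ₁ = 0.58 × 476 → ξ₁ = 276.1 kmol.
V balance: n_V = 0 + 1ξ₁ − 1ξ₂ = 125 → ξ₂ = (1·276.1 − 125)/1 = 151.1 kmol.
Outlet amounts (n = n₀ + Σ ν·ξ):
  U: 476 − 1(276.1) = 199.9
  V: 0 + 1(276.1) − 1(151.1) = 125
  R: 0 + 1(151.1) = 151.1
Total out = 476 kmol; y_R = 151.1 / 476 = 0.3174.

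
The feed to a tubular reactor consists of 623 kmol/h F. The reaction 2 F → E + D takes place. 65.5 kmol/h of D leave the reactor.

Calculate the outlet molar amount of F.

For D: n = n₀ + 1ξ → 65.5 = 0 + 1ξ, giving ξ = 65.5 kmol/h.
Outlet amounts (n = n₀ + ν ξ):
  F: 623 − 2(65.5) = 492
  E: 0 + 1(65.5) = 65.5
  D: 0 + 1(65.5) = 65.5

492 kmol/h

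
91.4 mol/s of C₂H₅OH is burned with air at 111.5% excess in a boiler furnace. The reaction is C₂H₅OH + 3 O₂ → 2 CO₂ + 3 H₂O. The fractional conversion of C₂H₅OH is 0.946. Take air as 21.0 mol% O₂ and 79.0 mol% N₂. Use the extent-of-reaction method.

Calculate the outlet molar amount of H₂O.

259 mol/s

Stoichiometric O₂ = 3 × 91.4 = 274.2 mol/s; O₂ fed = 274.2 × 2.115 = 579.9 mol/s.
N₂ fed = 579.9 × 79/21 = 2182 mol/s.
Fuel reacted = 0.946 × 91.4 → ξ = 86.46 mol/s.
Outlet (n = n₀ + ν ξ):
  C₂H₅OH: 91.4 − 1(86.46) = 4.936
  O₂: 579.9 − 3(86.46) = 320.5
  N₂: 2182 (inert)
  CO₂: 0 + 2(86.46) = 172.9
  H₂O: 0 + 3(86.46) = 259.4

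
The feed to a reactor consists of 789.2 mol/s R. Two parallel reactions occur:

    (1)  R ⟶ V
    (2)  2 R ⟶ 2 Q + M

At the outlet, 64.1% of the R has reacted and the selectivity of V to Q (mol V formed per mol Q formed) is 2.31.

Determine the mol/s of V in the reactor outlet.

353 mol/s

Conversion of R: R consumed = 0.641 × 789.2 = 505.9 mol/s = 1ξ₁ + 2ξ₂.
Selectivity: 1ξ₁ / (2ξ₂) = 2.31 → ξ₁ = 4.62 ξ₂.
Substitute: (1·4.62 + 2) ξ₂ = 505.9 → ξ₂ = 76.42 mol/s, ξ₁ = 353 mol/s.
Outlet amounts (n = n₀ + Σ ν·ξ):
  R: 789.2 − 1(353) − 2(76.42) = 283.3
  V: 0 + 1(353) = 353
  Q: 0 + 2(76.42) = 152.8
  M: 0 + 1(76.42) = 76.42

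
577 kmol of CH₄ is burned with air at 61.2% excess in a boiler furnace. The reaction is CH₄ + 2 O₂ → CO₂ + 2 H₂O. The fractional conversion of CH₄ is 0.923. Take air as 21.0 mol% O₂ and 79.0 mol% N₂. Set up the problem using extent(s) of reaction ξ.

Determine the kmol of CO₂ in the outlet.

533 kmol

Stoichiometric O₂ = 2 × 577 = 1154 kmol; O₂ fed = 1154 × 1.612 = 1860 kmol.
N₂ fed = 1860 × 79/21 = 6998 kmol.
Fuel reacted = 0.923 × 577 → ξ = 532.6 kmol.
Outlet (n = n₀ + ν ξ):
  CH₄: 577 − 1(532.6) = 44.43
  O₂: 1860 − 2(532.6) = 795.1
  N₂: 6998 (inert)
  CO₂: 0 + 1(532.6) = 532.6
  H₂O: 0 + 2(532.6) = 1065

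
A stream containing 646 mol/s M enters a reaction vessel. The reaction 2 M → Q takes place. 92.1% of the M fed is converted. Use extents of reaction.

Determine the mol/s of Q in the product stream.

M reacted = 0.921 × 646 = 595 mol/s; ν_M = −2, so ξ = 595/2 = 297.5 mol/s.
Outlet amounts (n = n₀ + ν ξ):
  M: 646 − 2(297.5) = 51.03
  Q: 0 + 1(297.5) = 297.5

297 mol/s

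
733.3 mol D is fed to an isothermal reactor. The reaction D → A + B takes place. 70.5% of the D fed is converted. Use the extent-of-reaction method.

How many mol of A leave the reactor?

D reacted = 0.705 × 733.3 = 517 mol; ν_D = −1, so ξ = 517/1 = 517 mol.
Outlet amounts (n = n₀ + ν ξ):
  D: 733.3 − 1(517) = 216.3
  A: 0 + 1(517) = 517
  B: 0 + 1(517) = 517

517 mol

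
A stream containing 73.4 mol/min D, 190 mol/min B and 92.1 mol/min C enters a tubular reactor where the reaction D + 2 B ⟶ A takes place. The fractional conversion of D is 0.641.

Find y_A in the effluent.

D reacted = 0.641 × 73.4 = 47.05 mol/min; ν_D = −1, so ξ = 47.05/1 = 47.05 mol/min.
Outlet amounts (n = n₀ + ν ξ):
  D: 73.4 − 1(47.05) = 26.35
  B: 190 − 2(47.05) = 95.9
  A: 0 + 1(47.05) = 47.05
  C: 92.1 (inert)
Total out = 261.4 mol/min; y_A = 47.05 / 261.4 = 0.18.

0.18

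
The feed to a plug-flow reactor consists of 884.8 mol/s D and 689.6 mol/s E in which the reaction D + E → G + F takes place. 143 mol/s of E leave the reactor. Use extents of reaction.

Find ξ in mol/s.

For E: n = n₀ − 1ξ → 143 = 689.6 − 1ξ, giving ξ = 546.6 mol/s.
Outlet amounts (n = n₀ + ν ξ):
  D: 884.8 − 1(546.6) = 338.2
  E: 689.6 − 1(546.6) = 143
  G: 0 + 1(546.6) = 546.6
  F: 0 + 1(546.6) = 546.6

ξ = 547 mol/s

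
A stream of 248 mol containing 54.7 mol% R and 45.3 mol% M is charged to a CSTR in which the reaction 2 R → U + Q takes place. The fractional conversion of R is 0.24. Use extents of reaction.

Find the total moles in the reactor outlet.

R reacted = 0.24 × 135.7 = 32.56 mol; ν_R = −2, so ξ = 32.56/2 = 16.28 mol.
Outlet amounts (n = n₀ + ν ξ):
  R: 135.7 − 2(16.28) = 103.1
  U: 0 + 1(16.28) = 16.28
  Q: 0 + 1(16.28) = 16.28
  M: 112.3 (inert)
Total out = 103.1 + 16.28 + 16.28 + 112.3 = 248 mol.

248 mol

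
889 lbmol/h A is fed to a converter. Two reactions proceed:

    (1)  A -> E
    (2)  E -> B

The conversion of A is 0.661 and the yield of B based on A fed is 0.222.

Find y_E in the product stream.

0.439

Conversion of A: A consumed = 1ξ₁ = 0.661 × 889 → ξ₁ = 587.6 lbmol/h.
Yield of B: 1ξ₂ / 889 = 0.222 → ξ₂ = 197.4 lbmol/h.
Outlet amounts (n = n₀ + Σ ν·ξ):
  A: 889 − 1(587.6) = 301.4
  E: 0 + 1(587.6) − 1(197.4) = 390.3
  B: 0 + 1(197.4) = 197.4
Total out = 889 lbmol/h; y_E = 390.3 / 889 = 0.439.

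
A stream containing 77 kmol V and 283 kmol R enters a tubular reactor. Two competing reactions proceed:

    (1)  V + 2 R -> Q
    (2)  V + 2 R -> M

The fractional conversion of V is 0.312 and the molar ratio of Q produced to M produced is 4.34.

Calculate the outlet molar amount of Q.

Conversion of V: V consumed = 0.312 × 77 = 24.02 kmol = 1ξ₁ + 1ξ₂.
Selectivity: 1ξ₁ / (1ξ₂) = 4.34 → ξ₁ = 4.34 ξ₂.
Substitute: (1·4.34 + 1) ξ₂ = 24.02 → ξ₂ = 4.499 kmol, ξ₁ = 19.53 kmol.
Outlet amounts (n = n₀ + Σ ν·ξ):
  V: 77 − 1(19.53) − 1(4.499) = 52.98
  R: 283 − 2(19.53) − 2(4.499) = 235
  Q: 0 + 1(19.53) = 19.53
  M: 0 + 1(4.499) = 4.499

19.5 kmol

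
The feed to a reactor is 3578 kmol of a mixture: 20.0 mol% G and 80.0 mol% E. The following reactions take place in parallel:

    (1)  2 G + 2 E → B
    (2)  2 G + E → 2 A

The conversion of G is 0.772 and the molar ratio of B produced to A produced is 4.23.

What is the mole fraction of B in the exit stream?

0.088

Conversion of G: G consumed = 0.772 × 715.6 = 552.4 kmol = 2ξ₁ + 2ξ₂.
Selectivity: 1ξ₁ / (2ξ₂) = 4.23 → ξ₁ = 8.46 ξ₂.
Substitute: (2·8.46 + 2) ξ₂ = 552.4 → ξ₂ = 29.2 kmol, ξ₁ = 247 kmol.
Outlet amounts (n = n₀ + Σ ν·ξ):
  G: 715.6 − 2(247) − 2(29.2) = 163.2
  E: 2862 − 2(247) − 1(29.2) = 2339
  B: 0 + 1(247) = 247
  A: 0 + 2(29.2) = 58.4
Total out = 2808 kmol; y_B = 247 / 2808 = 0.08798.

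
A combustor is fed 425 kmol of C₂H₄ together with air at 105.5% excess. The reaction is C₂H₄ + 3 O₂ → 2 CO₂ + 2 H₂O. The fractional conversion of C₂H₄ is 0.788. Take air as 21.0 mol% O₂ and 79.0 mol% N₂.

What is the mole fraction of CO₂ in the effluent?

Stoichiometric O₂ = 3 × 425 = 1275 kmol; O₂ fed = 1275 × 2.055 = 2620 kmol.
N₂ fed = 2620 × 79/21 = 9857 kmol.
Fuel reacted = 0.788 × 425 → ξ = 334.9 kmol.
Outlet (n = n₀ + ν ξ):
  C₂H₄: 425 − 1(334.9) = 90.1
  O₂: 2620 − 3(334.9) = 1615
  N₂: 9857 (inert)
  CO₂: 0 + 2(334.9) = 669.8
  H₂O: 0 + 2(334.9) = 669.8
Total out = 12900 kmol; y_CO₂ = 669.8 / 12900 = 0.05192.

0.0519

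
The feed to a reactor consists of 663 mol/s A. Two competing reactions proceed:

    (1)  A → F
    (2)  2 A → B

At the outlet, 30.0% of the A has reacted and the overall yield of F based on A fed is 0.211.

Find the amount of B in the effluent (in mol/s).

Yield of F: 1ξ₁ / 663 = 0.211 → ξ₁ = 139.9 mol/s.
Conversion of A: 1ξ₁ + 2ξ₂ = 0.3 × 663 = 198.9 → ξ₂ = 29.5 mol/s.
Outlet amounts (n = n₀ + Σ ν·ξ):
  A: 663 − 1(139.9) − 2(29.5) = 464.1
  F: 0 + 1(139.9) = 139.9
  B: 0 + 1(29.5) = 29.5

29.5 mol/s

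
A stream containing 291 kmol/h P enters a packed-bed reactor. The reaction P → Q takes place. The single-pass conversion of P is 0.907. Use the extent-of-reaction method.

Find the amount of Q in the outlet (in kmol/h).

264 kmol/h

P reacted = 0.907 × 291 = 263.9 kmol/h; ν_P = −1, so ξ = 263.9/1 = 263.9 kmol/h.
Outlet amounts (n = n₀ + ν ξ):
  P: 291 − 1(263.9) = 27.06
  Q: 0 + 1(263.9) = 263.9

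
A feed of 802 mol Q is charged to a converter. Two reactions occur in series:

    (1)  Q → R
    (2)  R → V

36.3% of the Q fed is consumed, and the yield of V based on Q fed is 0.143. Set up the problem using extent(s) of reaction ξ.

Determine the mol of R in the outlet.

Conversion of Q: Q consumed = 1ξ₁ = 0.363 × 802 → ξ₁ = 291.1 mol.
Yield of V: 1ξ₂ / 802 = 0.143 → ξ₂ = 114.7 mol.
Outlet amounts (n = n₀ + Σ ν·ξ):
  Q: 802 − 1(291.1) = 510.9
  R: 0 + 1(291.1) − 1(114.7) = 176.4
  V: 0 + 1(114.7) = 114.7

176 mol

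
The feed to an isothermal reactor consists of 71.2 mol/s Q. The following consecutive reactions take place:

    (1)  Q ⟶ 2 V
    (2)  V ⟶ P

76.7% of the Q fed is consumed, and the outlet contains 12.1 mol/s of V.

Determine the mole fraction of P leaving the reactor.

Conversion of Q: Q consumed = 1ξ₁ = 0.767 × 71.2 → ξ₁ = 54.61 mol/s.
V balance: n_V = 0 + 2ξ₁ − 1ξ₂ = 12.1 → ξ₂ = (2·54.61 − 12.1)/1 = 97.12 mol/s.
Outlet amounts (n = n₀ + Σ ν·ξ):
  Q: 71.2 − 1(54.61) = 16.59
  V: 0 + 2(54.61) − 1(97.12) = 12.1
  P: 0 + 1(97.12) = 97.12
Total out = 125.8 mol/s; y_P = 97.12 / 125.8 = 0.772.

0.772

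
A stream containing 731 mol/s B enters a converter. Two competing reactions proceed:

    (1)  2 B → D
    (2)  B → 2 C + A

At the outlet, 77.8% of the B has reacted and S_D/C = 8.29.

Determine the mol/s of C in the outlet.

33.3 mol/s

Conversion of B: B consumed = 0.778 × 731 = 568.7 mol/s = 2ξ₁ + 1ξ₂.
Selectivity: 1ξ₁ / (2ξ₂) = 8.29 → ξ₁ = 16.58 ξ₂.
Substitute: (2·16.58 + 1) ξ₂ = 568.7 → ξ₂ = 16.65 mol/s, ξ₁ = 276 mol/s.
Outlet amounts (n = n₀ + Σ ν·ξ):
  B: 731 − 2(276) − 1(16.65) = 162.3
  D: 0 + 1(276) = 276
  C: 0 + 2(16.65) = 33.3
  A: 0 + 1(16.65) = 16.65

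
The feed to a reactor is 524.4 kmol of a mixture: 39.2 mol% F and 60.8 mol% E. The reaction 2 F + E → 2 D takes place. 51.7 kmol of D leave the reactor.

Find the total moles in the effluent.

499 kmol

For D: n = n₀ + 2ξ → 51.7 = 0 + 2ξ, giving ξ = 25.85 kmol.
Outlet amounts (n = n₀ + ν ξ):
  F: 205.6 − 2(25.85) = 153.9
  E: 318.8 − 1(25.85) = 293
  D: 0 + 2(25.85) = 51.7
Total out = 153.9 + 293 + 51.7 = 498.5 kmol.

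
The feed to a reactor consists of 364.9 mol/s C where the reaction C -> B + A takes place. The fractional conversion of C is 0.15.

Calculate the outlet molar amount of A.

C reacted = 0.15 × 364.9 = 54.73 mol/s; ν_C = −1, so ξ = 54.73/1 = 54.73 mol/s.
Outlet amounts (n = n₀ + ν ξ):
  C: 364.9 − 1(54.73) = 310.2
  B: 0 + 1(54.73) = 54.73
  A: 0 + 1(54.73) = 54.73

54.7 mol/s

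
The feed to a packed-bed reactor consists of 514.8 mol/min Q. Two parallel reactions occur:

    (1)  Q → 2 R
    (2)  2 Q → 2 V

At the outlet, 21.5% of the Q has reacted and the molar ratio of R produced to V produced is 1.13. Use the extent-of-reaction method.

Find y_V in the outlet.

Conversion of Q: Q consumed = 0.215 × 514.8 = 110.7 mol/min = 1ξ₁ + 2ξ₂.
Selectivity: 2ξ₁ / (2ξ₂) = 1.13 → ξ₁ = 1.13 ξ₂.
Substitute: (1·1.13 + 2) ξ₂ = 110.7 → ξ₂ = 35.36 mol/min, ξ₁ = 39.96 mol/min.
Outlet amounts (n = n₀ + Σ ν·ξ):
  Q: 514.8 − 1(39.96) − 2(35.36) = 404.1
  R: 0 + 2(39.96) = 79.92
  V: 0 + 2(35.36) = 70.72
Total out = 554.8 mol/min; y_V = 70.72 / 554.8 = 0.1275.

0.127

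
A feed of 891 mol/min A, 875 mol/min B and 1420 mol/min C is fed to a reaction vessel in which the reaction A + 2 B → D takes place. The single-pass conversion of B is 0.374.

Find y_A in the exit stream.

0.254

B reacted = 0.374 × 875 = 327.2 mol/min; ν_B = −2, so ξ = 327.2/2 = 163.6 mol/min.
Outlet amounts (n = n₀ + ν ξ):
  A: 891 − 1(163.6) = 727.4
  B: 875 − 2(163.6) = 547.8
  D: 0 + 1(163.6) = 163.6
  C: 1420 (inert)
Total out = 2859 mol/min; y_A = 727.4 / 2859 = 0.2544.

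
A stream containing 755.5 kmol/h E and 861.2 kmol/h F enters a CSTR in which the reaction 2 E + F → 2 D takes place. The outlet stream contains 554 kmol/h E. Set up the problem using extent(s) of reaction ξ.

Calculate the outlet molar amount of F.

760 kmol/h

For E: n = n₀ − 2ξ → 554 = 755.5 − 2ξ, giving ξ = 100.8 kmol/h.
Outlet amounts (n = n₀ + ν ξ):
  E: 755.5 − 2(100.8) = 554
  F: 861.2 − 1(100.8) = 760.5
  D: 0 + 2(100.8) = 201.5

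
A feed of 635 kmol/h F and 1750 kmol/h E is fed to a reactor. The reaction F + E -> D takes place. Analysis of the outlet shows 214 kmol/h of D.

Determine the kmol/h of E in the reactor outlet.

For D: n = n₀ + 1ξ → 214 = 0 + 1ξ, giving ξ = 214 kmol/h.
Outlet amounts (n = n₀ + ν ξ):
  F: 635 − 1(214) = 421
  E: 1750 − 1(214) = 1536
  D: 0 + 1(214) = 214

1540 kmol/h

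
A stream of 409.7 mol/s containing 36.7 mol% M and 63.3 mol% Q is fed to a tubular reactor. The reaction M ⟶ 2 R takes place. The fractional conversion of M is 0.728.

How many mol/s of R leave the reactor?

M reacted = 0.728 × 150.4 = 109.5 mol/s; ν_M = −1, so ξ = 109.5/1 = 109.5 mol/s.
Outlet amounts (n = n₀ + ν ξ):
  M: 150.4 − 1(109.5) = 40.9
  R: 0 + 2(109.5) = 218.9
  Q: 259.3 (inert)

219 mol/s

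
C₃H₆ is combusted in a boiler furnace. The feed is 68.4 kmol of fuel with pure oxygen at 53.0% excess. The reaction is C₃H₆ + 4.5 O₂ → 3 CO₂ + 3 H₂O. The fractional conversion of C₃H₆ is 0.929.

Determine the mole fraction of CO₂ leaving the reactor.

Stoichiometric O₂ = 4.5 × 68.4 = 307.8 kmol; O₂ fed = 307.8 × 1.530 = 470.9 kmol.
Fuel reacted = 0.929 × 68.4 → ξ = 63.54 kmol.
Outlet (n = n₀ + ν ξ):
  C₃H₆: 68.4 − 1(63.54) = 4.856
  O₂: 470.9 − 4.5(63.54) = 185
  CO₂: 0 + 3(63.54) = 190.6
  H₂O: 0 + 3(63.54) = 190.6
Total out = 571.1 kmol; y_CO₂ = 190.6 / 571.1 = 0.3338.

0.334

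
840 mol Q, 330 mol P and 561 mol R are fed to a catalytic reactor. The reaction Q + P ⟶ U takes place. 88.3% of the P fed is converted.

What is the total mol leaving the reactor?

P reacted = 0.883 × 330 = 291.4 mol; ν_P = −1, so ξ = 291.4/1 = 291.4 mol.
Outlet amounts (n = n₀ + ν ξ):
  Q: 840 − 1(291.4) = 548.6
  P: 330 − 1(291.4) = 38.61
  U: 0 + 1(291.4) = 291.4
  R: 561 (inert)
Total out = 548.6 + 38.61 + 291.4 + 561 = 1440 mol.

1440 mol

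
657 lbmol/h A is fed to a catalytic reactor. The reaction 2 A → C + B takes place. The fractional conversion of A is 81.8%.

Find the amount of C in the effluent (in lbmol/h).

A reacted = 0.818 × 657 = 537.4 lbmol/h; ν_A = −2, so ξ = 537.4/2 = 268.7 lbmol/h.
Outlet amounts (n = n₀ + ν ξ):
  A: 657 − 2(268.7) = 119.6
  C: 0 + 1(268.7) = 268.7
  B: 0 + 1(268.7) = 268.7

269 lbmol/h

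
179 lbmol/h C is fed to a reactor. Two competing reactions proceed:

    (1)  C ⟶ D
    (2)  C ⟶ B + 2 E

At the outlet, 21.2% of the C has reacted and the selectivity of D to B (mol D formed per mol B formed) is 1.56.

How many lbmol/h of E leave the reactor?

Conversion of C: C consumed = 0.212 × 179 = 37.95 lbmol/h = 1ξ₁ + 1ξ₂.
Selectivity: 1ξ₁ / (1ξ₂) = 1.56 → ξ₁ = 1.56 ξ₂.
Substitute: (1·1.56 + 1) ξ₂ = 37.95 → ξ₂ = 14.82 lbmol/h, ξ₁ = 23.12 lbmol/h.
Outlet amounts (n = n₀ + Σ ν·ξ):
  C: 179 − 1(23.12) − 1(14.82) = 141.1
  D: 0 + 1(23.12) = 23.12
  B: 0 + 1(14.82) = 14.82
  E: 0 + 2(14.82) = 29.65

29.6 lbmol/h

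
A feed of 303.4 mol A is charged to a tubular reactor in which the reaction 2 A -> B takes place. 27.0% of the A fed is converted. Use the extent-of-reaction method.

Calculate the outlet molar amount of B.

41 mol

A reacted = 0.27 × 303.4 = 81.92 mol; ν_A = −2, so ξ = 81.92/2 = 40.96 mol.
Outlet amounts (n = n₀ + ν ξ):
  A: 303.4 − 2(40.96) = 221.5
  B: 0 + 1(40.96) = 40.96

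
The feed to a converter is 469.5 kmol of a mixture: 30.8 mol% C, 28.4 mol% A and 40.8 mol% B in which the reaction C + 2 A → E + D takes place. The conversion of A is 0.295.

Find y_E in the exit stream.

A reacted = 0.295 × 133.3 = 39.33 kmol; ν_A = −2, so ξ = 39.33/2 = 19.67 kmol.
Outlet amounts (n = n₀ + ν ξ):
  C: 144.6 − 1(19.67) = 124.9
  A: 133.3 − 2(19.67) = 94
  E: 0 + 1(19.67) = 19.67
  D: 0 + 1(19.67) = 19.67
  B: 191.6 (inert)
Total out = 449.8 kmol; y_E = 19.67 / 449.8 = 0.04372.

0.0437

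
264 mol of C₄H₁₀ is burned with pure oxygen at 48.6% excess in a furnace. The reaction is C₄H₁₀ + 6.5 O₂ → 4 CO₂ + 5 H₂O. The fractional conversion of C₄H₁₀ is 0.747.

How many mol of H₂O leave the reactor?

986 mol

Stoichiometric O₂ = 6.5 × 264 = 1716 mol; O₂ fed = 1716 × 1.486 = 2550 mol.
Fuel reacted = 0.747 × 264 → ξ = 197.2 mol.
Outlet (n = n₀ + ν ξ):
  C₄H₁₀: 264 − 1(197.2) = 66.79
  O₂: 2550 − 6.5(197.2) = 1268
  CO₂: 0 + 4(197.2) = 788.8
  H₂O: 0 + 5(197.2) = 986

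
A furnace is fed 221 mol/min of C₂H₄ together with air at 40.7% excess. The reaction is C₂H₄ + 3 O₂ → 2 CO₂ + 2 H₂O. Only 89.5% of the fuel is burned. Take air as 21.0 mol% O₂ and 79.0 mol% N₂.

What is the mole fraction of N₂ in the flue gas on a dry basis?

Stoichiometric O₂ = 3 × 221 = 663 mol/min; O₂ fed = 663 × 1.407 = 932.8 mol/min.
N₂ fed = 932.8 × 79/21 = 3509 mol/min.
Fuel reacted = 0.895 × 221 → ξ = 197.8 mol/min.
Outlet (n = n₀ + ν ξ):
  C₂H₄: 221 − 1(197.8) = 23.2
  O₂: 932.8 − 3(197.8) = 339.5
  N₂: 3509 (inert)
  CO₂: 0 + 2(197.8) = 395.6
  H₂O: 0 + 2(197.8) = 395.6
Dry total = 4268 mol/min; y_N₂ (dry) = 3509 / 4268 = 0.8223.

0.822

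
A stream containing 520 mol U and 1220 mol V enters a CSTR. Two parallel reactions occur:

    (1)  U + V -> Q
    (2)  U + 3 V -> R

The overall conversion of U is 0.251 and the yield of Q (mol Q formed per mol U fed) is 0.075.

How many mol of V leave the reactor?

906 mol

Yield of Q: 1ξ₁ / 520 = 0.075 → ξ₁ = 39 mol.
Conversion of U: 1ξ₁ + 1ξ₂ = 0.251 × 520 = 130.5 → ξ₂ = 91.52 mol.
Outlet amounts (n = n₀ + Σ ν·ξ):
  U: 520 − 1(39) − 1(91.52) = 389.5
  V: 1220 − 1(39) − 3(91.52) = 906.4
  Q: 0 + 1(39) = 39
  R: 0 + 1(91.52) = 91.52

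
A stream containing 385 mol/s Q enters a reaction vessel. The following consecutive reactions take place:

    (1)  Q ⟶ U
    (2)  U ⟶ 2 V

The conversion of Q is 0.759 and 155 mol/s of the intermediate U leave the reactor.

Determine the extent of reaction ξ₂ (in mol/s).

Conversion of Q: Q consumed = 1ξ₁ = 0.759 × 385 → ξ₁ = 292.2 mol/s.
U balance: n_U = 0 + 1ξ₁ − 1ξ₂ = 155 → ξ₂ = (1·292.2 − 155)/1 = 137.2 mol/s.
Outlet amounts (n = n₀ + Σ ν·ξ):
  Q: 385 − 1(292.2) = 92.79
  U: 0 + 1(292.2) − 1(137.2) = 155
  V: 0 + 2(137.2) = 274.4

ξ₂ = 137 mol/s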